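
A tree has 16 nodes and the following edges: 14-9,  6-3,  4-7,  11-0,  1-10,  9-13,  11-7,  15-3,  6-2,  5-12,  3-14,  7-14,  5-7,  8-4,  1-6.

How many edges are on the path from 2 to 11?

5

Walking from 2: 2 – 6 – 3 – 14 – 7 – 11. Length 5.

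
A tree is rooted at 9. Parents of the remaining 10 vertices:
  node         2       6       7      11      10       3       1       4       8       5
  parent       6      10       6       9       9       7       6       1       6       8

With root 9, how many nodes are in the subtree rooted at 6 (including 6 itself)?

The subtree rooted at 6 contains: 6, 8, 1, 7, 2, 5, 4, 3 — 8 nodes.

8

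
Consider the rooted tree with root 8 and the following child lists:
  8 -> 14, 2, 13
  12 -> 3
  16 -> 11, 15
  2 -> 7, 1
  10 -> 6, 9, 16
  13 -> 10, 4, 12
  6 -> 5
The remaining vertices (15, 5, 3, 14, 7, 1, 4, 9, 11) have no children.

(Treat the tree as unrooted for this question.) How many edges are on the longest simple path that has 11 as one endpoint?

A farthest node from 11 is 1 (7 also at distance 6).
The path 11–16–10–13–8–2–1 has 6 edges.

6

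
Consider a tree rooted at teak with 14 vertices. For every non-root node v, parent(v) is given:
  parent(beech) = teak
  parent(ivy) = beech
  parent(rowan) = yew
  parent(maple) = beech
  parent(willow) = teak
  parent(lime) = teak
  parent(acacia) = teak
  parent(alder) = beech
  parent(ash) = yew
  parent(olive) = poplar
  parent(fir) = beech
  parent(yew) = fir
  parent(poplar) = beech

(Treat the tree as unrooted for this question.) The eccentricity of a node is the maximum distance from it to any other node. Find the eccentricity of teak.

4

The node farthest from teak is rowan (ash also at distance 4), via teak-beech-fir-yew-rowan — 4 edges.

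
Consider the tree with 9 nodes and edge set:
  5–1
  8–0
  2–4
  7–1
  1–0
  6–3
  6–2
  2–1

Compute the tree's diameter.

Starting from 3, a farthest node is 8 at distance 5.
One longest path: 3 – 6 – 2 – 1 – 0 – 8.
So the diameter is 5.

5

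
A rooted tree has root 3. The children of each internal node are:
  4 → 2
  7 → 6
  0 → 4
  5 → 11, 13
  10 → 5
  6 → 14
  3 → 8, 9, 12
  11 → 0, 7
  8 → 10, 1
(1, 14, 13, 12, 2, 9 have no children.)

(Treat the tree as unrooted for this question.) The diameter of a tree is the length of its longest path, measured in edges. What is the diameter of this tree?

A longest path is 2 - 4 - 0 - 11 - 5 - 10 - 8 - 3 - 12, with 8 edges.

8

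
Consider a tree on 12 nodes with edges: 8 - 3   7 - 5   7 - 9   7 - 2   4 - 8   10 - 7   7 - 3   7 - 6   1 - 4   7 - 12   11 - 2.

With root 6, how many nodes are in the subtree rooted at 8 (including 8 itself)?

The subtree rooted at 8 contains: 8, 4, 1 — 3 nodes.

3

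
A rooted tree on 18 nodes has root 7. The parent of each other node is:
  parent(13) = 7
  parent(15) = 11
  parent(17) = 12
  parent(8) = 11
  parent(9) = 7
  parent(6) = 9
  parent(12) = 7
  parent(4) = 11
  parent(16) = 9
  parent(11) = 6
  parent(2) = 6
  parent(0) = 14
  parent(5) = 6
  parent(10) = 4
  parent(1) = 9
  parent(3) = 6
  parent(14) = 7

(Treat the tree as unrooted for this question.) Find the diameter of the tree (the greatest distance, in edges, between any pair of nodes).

7

BFS from 10 reaches 0 last, at distance 7; BFS from 0 confirms no node is farther.
Path: 10 – 4 – 11 – 6 – 9 – 7 – 14 – 0.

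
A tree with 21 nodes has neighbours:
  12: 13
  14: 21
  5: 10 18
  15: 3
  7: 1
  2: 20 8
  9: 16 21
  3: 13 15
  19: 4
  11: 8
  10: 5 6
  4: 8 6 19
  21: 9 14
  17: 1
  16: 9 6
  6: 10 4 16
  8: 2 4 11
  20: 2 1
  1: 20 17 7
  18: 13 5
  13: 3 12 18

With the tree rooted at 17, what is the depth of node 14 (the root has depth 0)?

Path from 17 to 14: 17 – 1 – 20 – 2 – 8 – 4 – 6 – 16 – 9 – 21 – 14, which has 10 edges.

10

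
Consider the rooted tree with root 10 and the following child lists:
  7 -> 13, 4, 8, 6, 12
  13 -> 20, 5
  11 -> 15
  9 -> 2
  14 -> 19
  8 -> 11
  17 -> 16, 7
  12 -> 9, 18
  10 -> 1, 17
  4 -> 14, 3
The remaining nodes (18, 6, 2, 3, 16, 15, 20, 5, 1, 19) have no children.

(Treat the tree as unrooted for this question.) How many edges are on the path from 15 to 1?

15–11–8–7–17–10–1: 6 edges.

6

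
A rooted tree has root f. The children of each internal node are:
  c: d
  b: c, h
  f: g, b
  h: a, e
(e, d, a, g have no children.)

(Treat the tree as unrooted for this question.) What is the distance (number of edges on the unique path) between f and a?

f - b - h - a: 3 edges.

3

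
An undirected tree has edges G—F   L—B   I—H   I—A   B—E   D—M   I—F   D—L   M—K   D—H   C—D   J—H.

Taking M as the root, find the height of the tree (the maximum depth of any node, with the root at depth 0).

The longest root-to-leaf path is M → D → H → I → F → G (5 edges).

5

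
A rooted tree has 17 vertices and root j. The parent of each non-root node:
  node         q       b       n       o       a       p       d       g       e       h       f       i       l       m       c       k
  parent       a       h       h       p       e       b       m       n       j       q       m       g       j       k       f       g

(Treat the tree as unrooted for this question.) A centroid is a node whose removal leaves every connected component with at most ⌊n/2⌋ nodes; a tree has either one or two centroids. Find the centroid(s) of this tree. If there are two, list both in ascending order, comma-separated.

h

If h is removed the pieces have sizes 8, 5, 3, all ≤ ⌊17/2⌋ = 8.
Every other node leaves some component of size > 8, so the centroid is unique.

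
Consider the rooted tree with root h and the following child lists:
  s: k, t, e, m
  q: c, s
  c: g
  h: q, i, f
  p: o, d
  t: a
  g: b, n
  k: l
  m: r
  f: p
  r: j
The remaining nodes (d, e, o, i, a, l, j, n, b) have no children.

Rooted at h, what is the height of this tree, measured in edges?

5

The longest root-to-leaf path is h – q – s – m – r – j (5 edges).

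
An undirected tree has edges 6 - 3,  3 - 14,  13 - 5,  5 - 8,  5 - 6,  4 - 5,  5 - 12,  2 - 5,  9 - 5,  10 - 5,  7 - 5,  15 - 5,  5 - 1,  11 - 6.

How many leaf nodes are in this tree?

Degree-1 nodes: 1, 2, 4, 7, 8, 9, 10, 11, 12, 13, 14, 15 — 12 of them.

12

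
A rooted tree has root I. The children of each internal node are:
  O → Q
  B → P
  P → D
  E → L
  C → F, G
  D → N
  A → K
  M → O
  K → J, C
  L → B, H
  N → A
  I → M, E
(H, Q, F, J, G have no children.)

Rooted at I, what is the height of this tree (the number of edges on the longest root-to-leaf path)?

10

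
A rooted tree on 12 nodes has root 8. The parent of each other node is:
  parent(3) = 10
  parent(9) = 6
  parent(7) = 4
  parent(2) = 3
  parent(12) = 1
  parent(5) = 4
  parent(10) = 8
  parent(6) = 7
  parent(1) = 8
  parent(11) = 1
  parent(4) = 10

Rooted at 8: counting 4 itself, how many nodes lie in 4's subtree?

5

4's subtree: {4, 5, 7, 6, 9}, size 5.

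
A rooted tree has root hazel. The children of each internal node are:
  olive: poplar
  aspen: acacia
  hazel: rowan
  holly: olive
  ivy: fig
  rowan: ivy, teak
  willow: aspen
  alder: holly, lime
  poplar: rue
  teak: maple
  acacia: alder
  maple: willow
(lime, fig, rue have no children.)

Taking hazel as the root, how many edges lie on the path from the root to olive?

hazel – rowan – teak – maple – willow – aspen – acacia – alder – holly – olive — 9 edges.

9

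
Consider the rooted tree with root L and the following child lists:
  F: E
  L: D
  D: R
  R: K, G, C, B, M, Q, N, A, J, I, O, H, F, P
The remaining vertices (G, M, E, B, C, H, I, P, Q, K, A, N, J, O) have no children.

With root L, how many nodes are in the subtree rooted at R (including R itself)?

16

R's subtree: {R, H, A, N, M, C, O, K, F, B, P, Q, I, G, J, E}, size 16.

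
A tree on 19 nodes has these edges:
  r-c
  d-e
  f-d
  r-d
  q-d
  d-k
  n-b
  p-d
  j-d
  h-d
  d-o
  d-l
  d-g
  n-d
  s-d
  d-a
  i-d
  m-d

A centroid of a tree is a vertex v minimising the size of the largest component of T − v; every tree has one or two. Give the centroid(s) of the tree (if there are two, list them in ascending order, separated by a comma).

Delete d: the remaining components have sizes 2, 2, 1, 1, 1, 1, 1, 1, 1, 1, 1, 1, 1, 1, 1, 1. Max 2 ≤ 9, so d is a centroid.
No neighbour of d does as well, so d is the unique centroid.

d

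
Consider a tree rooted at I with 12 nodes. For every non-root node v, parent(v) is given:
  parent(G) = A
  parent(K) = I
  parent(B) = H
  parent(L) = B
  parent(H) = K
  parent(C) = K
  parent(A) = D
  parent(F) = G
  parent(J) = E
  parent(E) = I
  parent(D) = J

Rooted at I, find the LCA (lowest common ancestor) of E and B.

E's ancestor chain is E, I and B's is B, H, K, I; they first meet at I.

I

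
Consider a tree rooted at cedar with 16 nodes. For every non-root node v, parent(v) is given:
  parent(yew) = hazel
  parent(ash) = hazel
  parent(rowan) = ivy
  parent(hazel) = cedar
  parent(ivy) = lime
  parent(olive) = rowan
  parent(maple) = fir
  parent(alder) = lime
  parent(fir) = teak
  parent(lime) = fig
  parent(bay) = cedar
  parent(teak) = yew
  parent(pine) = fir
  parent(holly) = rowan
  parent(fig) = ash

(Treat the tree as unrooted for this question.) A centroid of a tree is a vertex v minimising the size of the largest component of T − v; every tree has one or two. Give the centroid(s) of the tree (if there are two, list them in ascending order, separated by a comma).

Removing hazel splits the tree into components of sizes 8, 5, 2; the largest is 8 ≤ ⌊16/2⌋ = 8.
Its neighbour ash also leaves a largest component of size 8, so both are centroids.

ash, hazel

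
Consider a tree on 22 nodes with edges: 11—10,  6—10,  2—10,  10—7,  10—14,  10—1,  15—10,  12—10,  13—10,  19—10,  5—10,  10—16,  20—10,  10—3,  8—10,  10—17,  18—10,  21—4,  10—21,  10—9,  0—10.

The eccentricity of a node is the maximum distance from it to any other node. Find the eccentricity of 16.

3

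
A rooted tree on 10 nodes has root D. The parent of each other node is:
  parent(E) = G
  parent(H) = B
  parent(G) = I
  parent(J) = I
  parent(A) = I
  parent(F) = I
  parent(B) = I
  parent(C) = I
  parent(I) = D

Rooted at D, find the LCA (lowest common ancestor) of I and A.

I

I's ancestor chain is I, D and A's is A, I, D; they first meet at I.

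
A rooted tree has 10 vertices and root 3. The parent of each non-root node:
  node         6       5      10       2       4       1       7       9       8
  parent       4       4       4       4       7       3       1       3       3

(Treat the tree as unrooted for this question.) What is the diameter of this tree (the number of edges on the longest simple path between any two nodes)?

5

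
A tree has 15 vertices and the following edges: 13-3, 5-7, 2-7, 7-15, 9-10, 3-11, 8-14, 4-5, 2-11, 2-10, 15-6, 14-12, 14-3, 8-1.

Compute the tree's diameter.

Starting from 1, a farthest node is 6 at distance 8.
One longest path: 1 – 8 – 14 – 3 – 11 – 2 – 7 – 15 – 6.
So the diameter is 8.

8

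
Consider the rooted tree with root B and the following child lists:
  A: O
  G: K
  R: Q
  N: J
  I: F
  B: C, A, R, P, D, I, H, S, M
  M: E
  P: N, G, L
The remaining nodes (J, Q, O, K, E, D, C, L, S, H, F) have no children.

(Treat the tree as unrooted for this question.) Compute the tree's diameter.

5

Starting from J, a farthest node is E at distance 5.
One longest path: J–N–P–B–M–E.
So the diameter is 5.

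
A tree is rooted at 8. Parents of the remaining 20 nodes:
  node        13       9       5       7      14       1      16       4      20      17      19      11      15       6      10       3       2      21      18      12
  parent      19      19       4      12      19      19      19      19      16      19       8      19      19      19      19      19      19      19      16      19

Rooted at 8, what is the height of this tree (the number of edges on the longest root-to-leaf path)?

7 sits deepest: 8 → 19 → 12 → 7 — 3 edges from the root.

3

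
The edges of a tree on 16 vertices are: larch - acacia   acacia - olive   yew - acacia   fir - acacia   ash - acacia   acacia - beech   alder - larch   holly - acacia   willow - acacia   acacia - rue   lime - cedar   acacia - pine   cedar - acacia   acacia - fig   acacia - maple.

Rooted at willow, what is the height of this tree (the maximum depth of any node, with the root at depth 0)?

lime sits deepest: willow – acacia – cedar – lime — 3 edges from the root.

3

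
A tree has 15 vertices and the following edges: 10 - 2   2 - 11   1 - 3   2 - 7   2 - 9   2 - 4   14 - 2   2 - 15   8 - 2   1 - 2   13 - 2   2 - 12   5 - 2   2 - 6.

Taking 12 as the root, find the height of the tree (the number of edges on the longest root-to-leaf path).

A deepest node is 3, reached by 12-2-1-3.
That path has 3 edges, so the height is 3.

3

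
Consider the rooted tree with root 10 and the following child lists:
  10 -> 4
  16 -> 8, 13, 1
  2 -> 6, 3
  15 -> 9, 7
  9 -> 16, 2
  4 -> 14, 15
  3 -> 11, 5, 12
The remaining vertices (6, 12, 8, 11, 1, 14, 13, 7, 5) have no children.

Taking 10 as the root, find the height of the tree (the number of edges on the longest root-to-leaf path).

6

12 sits deepest: 10-4-15-9-2-3-12 — 6 edges from the root.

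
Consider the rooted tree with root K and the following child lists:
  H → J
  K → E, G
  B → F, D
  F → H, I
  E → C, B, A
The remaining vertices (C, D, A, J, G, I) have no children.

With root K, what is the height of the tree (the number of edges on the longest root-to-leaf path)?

J sits deepest: K → E → B → F → H → J — 5 edges from the root.

5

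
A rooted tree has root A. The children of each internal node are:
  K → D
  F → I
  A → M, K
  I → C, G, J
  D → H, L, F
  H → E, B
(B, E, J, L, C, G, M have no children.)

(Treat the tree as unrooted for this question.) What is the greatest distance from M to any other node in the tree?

Distances from M peak at 6, attained at J (G, C also at distance 6).
M – A – K – D – F – I – J

6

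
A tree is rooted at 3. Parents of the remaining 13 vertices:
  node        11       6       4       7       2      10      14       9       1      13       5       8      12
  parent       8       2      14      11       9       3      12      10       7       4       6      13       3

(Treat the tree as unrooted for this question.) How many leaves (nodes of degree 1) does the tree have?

2

Degree-1 nodes: 1, 5 — 2 of them.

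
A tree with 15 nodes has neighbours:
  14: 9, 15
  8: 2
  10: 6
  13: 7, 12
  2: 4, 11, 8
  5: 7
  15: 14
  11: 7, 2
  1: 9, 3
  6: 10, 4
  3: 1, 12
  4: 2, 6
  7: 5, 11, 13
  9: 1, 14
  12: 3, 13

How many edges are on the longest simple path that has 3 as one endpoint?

Distances from 3 peak at 8, attained at 10.
3 – 12 – 13 – 7 – 11 – 2 – 4 – 6 – 10

8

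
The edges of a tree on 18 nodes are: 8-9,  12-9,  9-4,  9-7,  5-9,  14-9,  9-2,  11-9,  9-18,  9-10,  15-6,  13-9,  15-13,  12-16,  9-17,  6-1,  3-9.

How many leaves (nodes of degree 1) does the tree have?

13

Degree-1 nodes: 1, 2, 3, 4, 5, 7, 8, 10, 11, 14, 16, 17, 18 — 13 of them.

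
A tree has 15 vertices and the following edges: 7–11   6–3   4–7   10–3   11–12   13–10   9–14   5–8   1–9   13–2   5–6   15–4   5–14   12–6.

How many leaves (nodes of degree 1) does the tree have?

4

Degree-1 nodes: 1, 2, 8, 15 — 4 of them.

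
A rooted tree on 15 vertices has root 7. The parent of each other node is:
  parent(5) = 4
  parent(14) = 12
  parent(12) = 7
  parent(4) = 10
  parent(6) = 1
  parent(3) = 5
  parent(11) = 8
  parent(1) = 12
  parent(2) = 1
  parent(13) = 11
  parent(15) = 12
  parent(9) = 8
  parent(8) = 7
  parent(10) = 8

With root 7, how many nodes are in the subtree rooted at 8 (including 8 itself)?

The subtree rooted at 8 contains: 8, 10, 9, 11, 4, 13, 5, 3 — 8 nodes.

8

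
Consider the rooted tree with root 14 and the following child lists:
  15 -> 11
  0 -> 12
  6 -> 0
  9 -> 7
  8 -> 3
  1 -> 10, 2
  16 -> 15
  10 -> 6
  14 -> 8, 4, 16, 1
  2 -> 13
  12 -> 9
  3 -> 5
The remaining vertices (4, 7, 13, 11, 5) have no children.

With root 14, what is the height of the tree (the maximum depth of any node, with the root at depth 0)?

A deepest node is 7, reached by 14 – 1 – 10 – 6 – 0 – 12 – 9 – 7.
That path has 7 edges, so the height is 7.

7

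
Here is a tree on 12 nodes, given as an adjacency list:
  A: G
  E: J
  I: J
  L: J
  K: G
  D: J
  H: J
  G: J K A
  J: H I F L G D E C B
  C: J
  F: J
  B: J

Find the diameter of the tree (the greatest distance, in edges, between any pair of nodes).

Starting from A, a farthest node is B at distance 3.
One longest path: A–G–J–B.
So the diameter is 3.

3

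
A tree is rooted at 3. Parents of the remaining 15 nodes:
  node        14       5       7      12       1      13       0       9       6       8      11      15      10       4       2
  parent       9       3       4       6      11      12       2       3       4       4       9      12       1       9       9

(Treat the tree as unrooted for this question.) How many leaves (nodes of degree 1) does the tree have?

8

Degree-1 nodes: 0, 5, 7, 8, 10, 13, 14, 15 — 8 of them.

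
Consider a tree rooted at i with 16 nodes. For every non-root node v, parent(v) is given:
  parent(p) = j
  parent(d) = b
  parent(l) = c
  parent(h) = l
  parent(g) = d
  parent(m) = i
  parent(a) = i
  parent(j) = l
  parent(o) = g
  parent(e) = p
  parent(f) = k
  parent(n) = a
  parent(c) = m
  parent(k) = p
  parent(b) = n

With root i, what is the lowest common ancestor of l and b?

i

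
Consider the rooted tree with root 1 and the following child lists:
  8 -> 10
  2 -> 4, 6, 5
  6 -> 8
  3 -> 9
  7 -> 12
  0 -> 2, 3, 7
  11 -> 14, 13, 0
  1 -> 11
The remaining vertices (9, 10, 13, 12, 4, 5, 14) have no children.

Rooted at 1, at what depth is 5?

4

Path from 1 to 5: 1–11–0–2–5, which has 4 edges.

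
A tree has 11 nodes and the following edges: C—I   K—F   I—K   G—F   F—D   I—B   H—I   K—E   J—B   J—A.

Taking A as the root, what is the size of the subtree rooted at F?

3

The subtree rooted at F contains: F, G, D — 3 nodes.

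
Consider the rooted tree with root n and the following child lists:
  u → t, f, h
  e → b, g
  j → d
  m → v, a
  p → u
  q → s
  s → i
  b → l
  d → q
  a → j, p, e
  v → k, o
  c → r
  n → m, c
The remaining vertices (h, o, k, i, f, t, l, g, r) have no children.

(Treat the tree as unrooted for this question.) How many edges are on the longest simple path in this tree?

9

BFS from i reaches r last, at distance 9; BFS from r confirms no node is farther.
Path: i–s–q–d–j–a–m–n–c–r.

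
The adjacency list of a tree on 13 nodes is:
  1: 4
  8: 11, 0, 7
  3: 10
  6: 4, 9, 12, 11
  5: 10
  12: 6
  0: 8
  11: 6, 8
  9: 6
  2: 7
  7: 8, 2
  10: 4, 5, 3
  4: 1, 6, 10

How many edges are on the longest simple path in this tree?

7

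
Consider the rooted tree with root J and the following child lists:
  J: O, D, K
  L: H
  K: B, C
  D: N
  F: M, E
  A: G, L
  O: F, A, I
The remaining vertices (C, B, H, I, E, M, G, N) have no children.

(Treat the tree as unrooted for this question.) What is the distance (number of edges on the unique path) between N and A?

The path is N - D - J - O - A, which has 4 edges.

4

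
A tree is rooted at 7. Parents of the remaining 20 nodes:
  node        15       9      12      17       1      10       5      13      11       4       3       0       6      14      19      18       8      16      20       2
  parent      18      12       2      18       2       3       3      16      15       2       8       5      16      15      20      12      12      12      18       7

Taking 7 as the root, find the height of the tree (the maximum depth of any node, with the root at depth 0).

6

The longest root-to-leaf path is 7 – 2 – 12 – 8 – 3 – 5 – 0 (6 edges).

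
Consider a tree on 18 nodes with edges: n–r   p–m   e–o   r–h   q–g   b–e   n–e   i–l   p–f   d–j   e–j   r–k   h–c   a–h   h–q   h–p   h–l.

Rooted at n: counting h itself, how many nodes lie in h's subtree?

The subtree rooted at h contains: h, a, l, p, q, c, i, m, f, g — 10 nodes.

10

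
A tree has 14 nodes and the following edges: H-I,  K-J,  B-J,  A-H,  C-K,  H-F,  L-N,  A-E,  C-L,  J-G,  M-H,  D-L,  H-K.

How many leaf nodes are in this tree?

Degree-1 nodes: B, D, E, F, G, I, M, N — 8 of them.

8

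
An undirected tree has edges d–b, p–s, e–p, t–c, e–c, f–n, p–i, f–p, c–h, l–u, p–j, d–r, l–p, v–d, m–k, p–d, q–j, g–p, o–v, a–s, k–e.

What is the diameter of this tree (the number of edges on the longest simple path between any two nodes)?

6

BFS from o reaches t last, at distance 6; BFS from t confirms no node is farther.
Path: o – v – d – p – e – c – t.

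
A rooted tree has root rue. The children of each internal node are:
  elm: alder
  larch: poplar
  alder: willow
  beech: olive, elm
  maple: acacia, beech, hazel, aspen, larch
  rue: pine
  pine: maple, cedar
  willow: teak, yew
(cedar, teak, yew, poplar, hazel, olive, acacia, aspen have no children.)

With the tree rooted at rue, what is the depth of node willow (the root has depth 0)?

rue → pine → maple → beech → elm → alder → willow — 6 edges.

6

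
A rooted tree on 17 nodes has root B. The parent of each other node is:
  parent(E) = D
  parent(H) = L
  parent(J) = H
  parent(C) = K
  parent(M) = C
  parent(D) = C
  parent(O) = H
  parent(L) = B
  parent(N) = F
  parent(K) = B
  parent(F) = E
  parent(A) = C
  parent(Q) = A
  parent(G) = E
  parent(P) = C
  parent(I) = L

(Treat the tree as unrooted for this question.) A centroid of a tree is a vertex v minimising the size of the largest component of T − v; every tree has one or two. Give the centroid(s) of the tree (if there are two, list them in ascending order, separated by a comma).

Removing C splits the tree into components of sizes 7, 5, 2, 1, 1; the largest is 7 ≤ ⌊17/2⌋ = 8.
Every other node leaves some component of size > 8, so the centroid is unique.

C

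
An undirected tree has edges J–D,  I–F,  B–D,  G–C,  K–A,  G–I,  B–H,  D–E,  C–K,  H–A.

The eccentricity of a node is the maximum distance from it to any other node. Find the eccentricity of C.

6

Distances from C peak at 6, attained at J (E also at distance 6).
C-K-A-H-B-D-J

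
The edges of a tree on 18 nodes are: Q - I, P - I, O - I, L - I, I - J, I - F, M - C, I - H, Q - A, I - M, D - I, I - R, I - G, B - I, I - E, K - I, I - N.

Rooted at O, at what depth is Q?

2

O – I – Q — 2 edges.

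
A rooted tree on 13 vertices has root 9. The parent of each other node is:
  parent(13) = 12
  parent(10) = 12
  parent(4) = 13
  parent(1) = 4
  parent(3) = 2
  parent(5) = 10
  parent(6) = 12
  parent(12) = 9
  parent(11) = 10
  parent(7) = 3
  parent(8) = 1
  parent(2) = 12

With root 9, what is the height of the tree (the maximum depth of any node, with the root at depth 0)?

5

A deepest node is 8, reached by 9-12-13-4-1-8.
That path has 5 edges, so the height is 5.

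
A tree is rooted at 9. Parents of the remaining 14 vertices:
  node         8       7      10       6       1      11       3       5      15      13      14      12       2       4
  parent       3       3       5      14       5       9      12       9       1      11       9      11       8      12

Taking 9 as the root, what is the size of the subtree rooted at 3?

Descendants of 3 (including itself): 3, 7, 8, 2. That's 4.

4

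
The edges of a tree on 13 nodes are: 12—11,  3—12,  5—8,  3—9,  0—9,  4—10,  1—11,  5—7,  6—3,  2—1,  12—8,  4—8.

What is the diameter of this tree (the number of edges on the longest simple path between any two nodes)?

Starting from 2, a farthest node is 0 at distance 6.
One longest path: 2–1–11–12–3–9–0.
So the diameter is 6.

6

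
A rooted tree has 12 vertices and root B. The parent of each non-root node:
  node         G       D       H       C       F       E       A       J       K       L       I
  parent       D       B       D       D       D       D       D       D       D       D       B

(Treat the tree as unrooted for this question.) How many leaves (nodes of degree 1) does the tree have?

10

The leaves are A, C, E, F, G, H, I, J, K, L.
That is 10 leaves.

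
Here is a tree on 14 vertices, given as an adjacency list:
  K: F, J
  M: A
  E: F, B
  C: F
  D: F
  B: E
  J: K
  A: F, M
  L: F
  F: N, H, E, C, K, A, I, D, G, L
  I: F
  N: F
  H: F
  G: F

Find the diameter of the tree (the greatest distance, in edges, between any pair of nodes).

4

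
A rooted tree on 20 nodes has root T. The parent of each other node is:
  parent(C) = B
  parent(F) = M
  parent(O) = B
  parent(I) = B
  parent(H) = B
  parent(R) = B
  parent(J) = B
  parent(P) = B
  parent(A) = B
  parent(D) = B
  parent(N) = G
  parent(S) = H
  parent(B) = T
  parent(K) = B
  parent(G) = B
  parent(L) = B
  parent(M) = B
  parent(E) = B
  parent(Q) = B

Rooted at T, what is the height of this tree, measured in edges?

3

F sits deepest: T-B-M-F — 3 edges from the root.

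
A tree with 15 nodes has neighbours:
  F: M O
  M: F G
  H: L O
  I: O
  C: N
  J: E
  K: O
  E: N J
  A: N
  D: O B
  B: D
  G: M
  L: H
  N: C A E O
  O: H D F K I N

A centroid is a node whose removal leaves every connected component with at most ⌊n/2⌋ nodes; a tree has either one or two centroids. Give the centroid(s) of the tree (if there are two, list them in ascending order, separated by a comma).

O

Delete O: the remaining components have sizes 5, 3, 2, 2, 1, 1. Max 5 ≤ 7, so O is a centroid.
Every other node leaves some component of size > 7, so the centroid is unique.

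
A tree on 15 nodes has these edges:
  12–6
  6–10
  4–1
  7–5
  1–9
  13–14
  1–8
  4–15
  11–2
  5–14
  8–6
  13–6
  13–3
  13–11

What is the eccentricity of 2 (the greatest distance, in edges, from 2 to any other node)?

7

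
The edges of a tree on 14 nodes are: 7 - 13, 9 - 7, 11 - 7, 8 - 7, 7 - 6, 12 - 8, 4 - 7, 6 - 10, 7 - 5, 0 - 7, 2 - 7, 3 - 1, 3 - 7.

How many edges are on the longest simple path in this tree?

4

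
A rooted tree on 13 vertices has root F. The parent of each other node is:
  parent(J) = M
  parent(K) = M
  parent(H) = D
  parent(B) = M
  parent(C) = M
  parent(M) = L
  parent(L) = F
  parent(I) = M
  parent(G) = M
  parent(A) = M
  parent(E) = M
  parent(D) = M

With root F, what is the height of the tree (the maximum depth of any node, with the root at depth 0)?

4

The longest root-to-leaf path is F-L-M-D-H (4 edges).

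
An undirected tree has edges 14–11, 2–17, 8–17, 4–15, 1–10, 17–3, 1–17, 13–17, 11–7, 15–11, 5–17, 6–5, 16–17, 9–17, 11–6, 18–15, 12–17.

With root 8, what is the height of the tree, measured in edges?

The longest root-to-leaf path is 8 – 17 – 5 – 6 – 11 – 15 – 4 (6 edges).

6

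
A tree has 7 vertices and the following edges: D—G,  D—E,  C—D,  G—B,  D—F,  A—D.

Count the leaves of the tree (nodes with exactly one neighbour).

5

The leaves are A, B, C, E, F.
That is 5 leaves.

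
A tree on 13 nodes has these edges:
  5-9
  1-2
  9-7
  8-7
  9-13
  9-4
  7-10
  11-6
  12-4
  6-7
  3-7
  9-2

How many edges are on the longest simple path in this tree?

BFS from 11 reaches 12 last, at distance 5; BFS from 12 confirms no node is farther.
Path: 11 – 6 – 7 – 9 – 4 – 12.

5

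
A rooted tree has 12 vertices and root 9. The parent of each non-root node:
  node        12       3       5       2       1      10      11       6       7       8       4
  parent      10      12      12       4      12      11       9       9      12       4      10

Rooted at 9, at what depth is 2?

4

Path from 9 to 2: 9 – 11 – 10 – 4 – 2, which has 4 edges.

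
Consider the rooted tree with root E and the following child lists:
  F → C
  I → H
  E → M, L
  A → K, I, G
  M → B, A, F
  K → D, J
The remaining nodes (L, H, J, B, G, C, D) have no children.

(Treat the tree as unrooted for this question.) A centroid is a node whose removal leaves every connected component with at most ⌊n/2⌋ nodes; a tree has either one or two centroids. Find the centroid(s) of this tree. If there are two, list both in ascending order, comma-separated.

A

Removing A splits the tree into components of sizes 6, 3, 2, 1; the largest is 6 ≤ ⌊13/2⌋ = 6.
Every other node leaves some component of size > 6, so the centroid is unique.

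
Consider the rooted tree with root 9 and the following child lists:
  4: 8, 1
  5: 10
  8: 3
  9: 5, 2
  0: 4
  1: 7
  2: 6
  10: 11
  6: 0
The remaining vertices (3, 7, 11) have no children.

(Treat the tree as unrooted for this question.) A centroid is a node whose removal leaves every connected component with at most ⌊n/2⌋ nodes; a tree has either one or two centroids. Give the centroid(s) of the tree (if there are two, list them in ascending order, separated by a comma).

If 0 is removed the pieces have sizes 6, 5, all ≤ ⌊12/2⌋ = 6.
Its neighbour 6 also leaves a largest component of size 6, so both are centroids.

0, 6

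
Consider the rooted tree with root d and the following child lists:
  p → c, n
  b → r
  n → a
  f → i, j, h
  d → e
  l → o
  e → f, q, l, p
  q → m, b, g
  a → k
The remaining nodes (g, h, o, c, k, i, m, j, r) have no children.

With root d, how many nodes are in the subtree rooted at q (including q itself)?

5

Descendants of q (including itself): q, b, g, m, r. That's 5.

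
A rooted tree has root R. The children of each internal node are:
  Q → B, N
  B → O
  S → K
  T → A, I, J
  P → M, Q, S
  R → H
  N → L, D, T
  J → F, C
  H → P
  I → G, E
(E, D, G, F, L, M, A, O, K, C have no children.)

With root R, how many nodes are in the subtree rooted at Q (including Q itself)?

14

The subtree rooted at Q contains: Q, N, B, T, D, L, O, I, A, J, G, E, C, F — 14 nodes.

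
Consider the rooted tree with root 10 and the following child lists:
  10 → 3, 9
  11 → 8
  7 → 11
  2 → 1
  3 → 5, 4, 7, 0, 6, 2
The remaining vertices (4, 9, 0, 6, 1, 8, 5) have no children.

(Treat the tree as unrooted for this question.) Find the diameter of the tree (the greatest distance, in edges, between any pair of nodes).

5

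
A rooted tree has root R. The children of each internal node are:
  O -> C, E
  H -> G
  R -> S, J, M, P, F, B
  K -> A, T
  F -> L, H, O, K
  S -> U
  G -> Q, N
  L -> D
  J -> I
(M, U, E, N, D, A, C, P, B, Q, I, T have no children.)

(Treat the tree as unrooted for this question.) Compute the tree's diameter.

6

Starting from U, a farthest node is N at distance 6.
One longest path: U–S–R–F–H–G–N.
So the diameter is 6.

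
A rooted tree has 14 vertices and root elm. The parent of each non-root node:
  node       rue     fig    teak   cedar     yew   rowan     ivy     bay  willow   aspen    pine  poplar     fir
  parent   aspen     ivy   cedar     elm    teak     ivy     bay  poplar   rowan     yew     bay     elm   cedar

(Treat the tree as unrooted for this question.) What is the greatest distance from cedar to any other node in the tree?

Distances from cedar peak at 6, attained at willow.
cedar-elm-poplar-bay-ivy-rowan-willow

6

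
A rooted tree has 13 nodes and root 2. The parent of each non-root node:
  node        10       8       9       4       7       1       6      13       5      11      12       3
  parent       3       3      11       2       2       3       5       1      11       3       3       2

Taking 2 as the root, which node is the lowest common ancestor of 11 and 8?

Ancestors of 11 (toward the root): 11, 3, 2.
Ancestors of 8: 8, 3, 2.
The deepest node appearing in both lists is 3.

3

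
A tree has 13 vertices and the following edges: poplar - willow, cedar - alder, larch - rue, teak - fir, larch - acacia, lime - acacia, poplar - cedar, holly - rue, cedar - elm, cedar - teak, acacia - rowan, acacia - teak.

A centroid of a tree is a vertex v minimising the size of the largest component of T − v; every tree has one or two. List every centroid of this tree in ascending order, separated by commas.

Delete teak: the remaining components have sizes 6, 5, 1. Max 6 ≤ 6, so teak is a centroid.
No neighbour of teak does as well, so teak is the unique centroid.

teak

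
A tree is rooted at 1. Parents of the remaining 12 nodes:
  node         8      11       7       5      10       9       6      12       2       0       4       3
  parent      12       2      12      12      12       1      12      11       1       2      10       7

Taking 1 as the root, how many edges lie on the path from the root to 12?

3

Climbing from 12 to the root: 12–11–2–1. That's 3 steps.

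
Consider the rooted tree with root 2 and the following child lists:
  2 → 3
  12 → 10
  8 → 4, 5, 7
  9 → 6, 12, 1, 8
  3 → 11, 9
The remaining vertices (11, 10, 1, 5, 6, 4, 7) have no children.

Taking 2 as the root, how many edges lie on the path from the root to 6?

3

2 → 3 → 9 → 6 — 3 edges.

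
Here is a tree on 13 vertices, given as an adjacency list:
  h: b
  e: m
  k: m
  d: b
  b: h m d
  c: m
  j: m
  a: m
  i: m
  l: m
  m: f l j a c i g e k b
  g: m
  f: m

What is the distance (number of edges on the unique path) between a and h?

3

a – m – b – h: 3 edges.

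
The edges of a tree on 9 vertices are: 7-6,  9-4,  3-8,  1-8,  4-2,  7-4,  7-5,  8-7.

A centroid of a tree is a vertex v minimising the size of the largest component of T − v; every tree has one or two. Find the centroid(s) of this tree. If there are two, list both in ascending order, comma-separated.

7

Delete 7: the remaining components have sizes 3, 3, 1, 1. Max 3 ≤ 4, so 7 is a centroid.
No neighbour of 7 does as well, so 7 is the unique centroid.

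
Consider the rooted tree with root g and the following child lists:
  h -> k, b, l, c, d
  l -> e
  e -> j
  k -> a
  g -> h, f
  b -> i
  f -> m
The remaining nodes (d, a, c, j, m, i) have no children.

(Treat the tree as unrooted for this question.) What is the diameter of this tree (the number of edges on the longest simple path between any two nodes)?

6

BFS from j reaches m last, at distance 6; BFS from m confirms no node is farther.
Path: j-e-l-h-g-f-m.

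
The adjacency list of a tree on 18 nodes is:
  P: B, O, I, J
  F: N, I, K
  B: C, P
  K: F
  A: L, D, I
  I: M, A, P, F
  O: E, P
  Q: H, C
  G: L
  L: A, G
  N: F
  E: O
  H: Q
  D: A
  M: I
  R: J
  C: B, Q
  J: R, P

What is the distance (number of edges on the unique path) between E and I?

Walking from E: E – O – P – I. Length 3.

3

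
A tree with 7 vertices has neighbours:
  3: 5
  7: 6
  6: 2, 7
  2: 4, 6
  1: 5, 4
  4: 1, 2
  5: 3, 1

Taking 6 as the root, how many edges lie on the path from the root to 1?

Path from 6 to 1: 6 – 2 – 4 – 1, which has 3 edges.

3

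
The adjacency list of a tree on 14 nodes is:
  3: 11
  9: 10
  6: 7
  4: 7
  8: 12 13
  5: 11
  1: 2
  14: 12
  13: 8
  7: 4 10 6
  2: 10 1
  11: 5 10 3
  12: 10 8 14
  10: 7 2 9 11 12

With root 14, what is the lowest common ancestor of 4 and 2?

10

Path 4→root: 4 7 10 12 14; path 2→root: 2 10 12 14.
First common node: 10.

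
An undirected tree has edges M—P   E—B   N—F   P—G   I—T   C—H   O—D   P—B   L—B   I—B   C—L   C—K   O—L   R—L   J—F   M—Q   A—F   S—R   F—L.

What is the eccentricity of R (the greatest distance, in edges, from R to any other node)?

Distances from R peak at 5, attained at Q.
R – L – B – P – M – Q

5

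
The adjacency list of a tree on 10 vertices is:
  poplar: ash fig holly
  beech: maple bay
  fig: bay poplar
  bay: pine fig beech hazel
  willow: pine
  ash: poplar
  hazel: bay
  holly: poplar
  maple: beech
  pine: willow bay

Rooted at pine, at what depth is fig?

2

pine – bay – fig — 2 edges.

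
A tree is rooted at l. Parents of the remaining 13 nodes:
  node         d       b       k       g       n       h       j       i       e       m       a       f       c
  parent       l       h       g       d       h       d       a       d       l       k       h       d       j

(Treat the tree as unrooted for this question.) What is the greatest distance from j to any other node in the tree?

Distances from j peak at 6, attained at m.
j – a – h – d – g – k – m

6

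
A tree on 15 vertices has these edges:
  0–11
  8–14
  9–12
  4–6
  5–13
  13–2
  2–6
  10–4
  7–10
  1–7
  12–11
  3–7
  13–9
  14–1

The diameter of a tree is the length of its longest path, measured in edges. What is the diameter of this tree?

Starting from 0, a farthest node is 8 at distance 12.
One longest path: 0 - 11 - 12 - 9 - 13 - 2 - 6 - 4 - 10 - 7 - 1 - 14 - 8.
So the diameter is 12.

12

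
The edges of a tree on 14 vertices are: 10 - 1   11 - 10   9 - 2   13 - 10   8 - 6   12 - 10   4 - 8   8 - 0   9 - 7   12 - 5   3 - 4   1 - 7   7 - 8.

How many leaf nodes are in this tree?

7

Exactly 7 nodes have a single neighbour: 0, 2, 3, 5, 6, 11, 13.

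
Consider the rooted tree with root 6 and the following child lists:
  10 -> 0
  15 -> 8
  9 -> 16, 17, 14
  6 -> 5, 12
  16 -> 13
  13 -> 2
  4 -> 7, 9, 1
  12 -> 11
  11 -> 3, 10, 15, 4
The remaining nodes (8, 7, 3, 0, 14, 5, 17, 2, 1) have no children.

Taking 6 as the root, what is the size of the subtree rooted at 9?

9's subtree: {9, 17, 16, 14, 13, 2}, size 6.

6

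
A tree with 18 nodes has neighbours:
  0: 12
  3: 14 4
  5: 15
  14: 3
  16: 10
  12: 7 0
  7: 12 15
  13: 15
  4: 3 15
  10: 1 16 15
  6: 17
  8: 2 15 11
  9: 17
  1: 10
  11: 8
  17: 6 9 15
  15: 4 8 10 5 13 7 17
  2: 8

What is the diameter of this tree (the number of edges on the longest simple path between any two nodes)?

BFS from 0 reaches 14 last, at distance 6; BFS from 14 confirms no node is farther.
Path: 0 – 12 – 7 – 15 – 4 – 3 – 14.

6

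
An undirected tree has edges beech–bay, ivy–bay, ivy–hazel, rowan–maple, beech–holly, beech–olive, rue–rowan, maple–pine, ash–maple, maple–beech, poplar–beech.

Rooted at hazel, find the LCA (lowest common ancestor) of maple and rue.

maple

Path maple→root: maple beech bay ivy hazel; path rue→root: rue rowan maple beech bay ivy hazel.
First common node: maple.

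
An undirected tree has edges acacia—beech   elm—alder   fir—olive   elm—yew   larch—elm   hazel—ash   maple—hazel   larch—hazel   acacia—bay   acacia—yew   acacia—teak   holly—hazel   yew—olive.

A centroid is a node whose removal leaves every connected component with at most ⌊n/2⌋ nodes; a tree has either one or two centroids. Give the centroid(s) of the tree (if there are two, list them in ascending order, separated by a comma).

elm, yew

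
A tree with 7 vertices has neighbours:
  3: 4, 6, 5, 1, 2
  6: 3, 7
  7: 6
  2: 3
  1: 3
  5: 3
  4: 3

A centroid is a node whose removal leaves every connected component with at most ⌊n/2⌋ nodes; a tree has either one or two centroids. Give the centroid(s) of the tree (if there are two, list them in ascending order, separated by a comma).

3

Delete 3: the remaining components have sizes 2, 1, 1, 1, 1. Max 2 ≤ 3, so 3 is a centroid.
Every other node leaves some component of size > 3, so the centroid is unique.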